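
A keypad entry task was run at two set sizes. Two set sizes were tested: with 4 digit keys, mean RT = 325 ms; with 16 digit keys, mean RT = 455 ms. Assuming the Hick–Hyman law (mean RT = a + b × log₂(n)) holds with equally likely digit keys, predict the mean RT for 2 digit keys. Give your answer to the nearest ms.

260 ms

Solve the two-equation system in a and b:
  b = (455 − 325) / (log₂ 16 − log₂ 4) = 130 / (4 − 2) = 65 ms/bit
  a = 325 − 65 × 2 = 195 ms
Then RT(2) = 195 + 65 × log₂ 2 = 195 + 65 × 1 ≈ 260.000 ms.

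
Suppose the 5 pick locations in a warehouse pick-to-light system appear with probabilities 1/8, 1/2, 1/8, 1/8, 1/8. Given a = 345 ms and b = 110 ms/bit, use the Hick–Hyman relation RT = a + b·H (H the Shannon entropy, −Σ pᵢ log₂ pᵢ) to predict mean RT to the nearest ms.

565 ms

H = −Σ pᵢ log₂ pᵢ = 0.125·3 + 0.5·1 + 0.125·3 + 0.125·3 + 0.125·3 = 2.000 bits.
RT = 345 + 110 × 2.000 = 565.00 ms.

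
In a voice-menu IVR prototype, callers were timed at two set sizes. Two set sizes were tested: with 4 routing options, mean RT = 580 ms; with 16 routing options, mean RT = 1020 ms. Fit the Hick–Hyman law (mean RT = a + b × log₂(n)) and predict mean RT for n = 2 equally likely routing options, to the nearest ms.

Fit slope and intercept:
  b = (1020 − 580) / (log₂ 16 − log₂ 4) = 440 / (4 − 2) = 220 ms/bit
  a = 580 − 220 × 2 = 140 ms
Then RT(2) = 140 + 220 × log₂ 2 = 140 + 220 × 1 ≈ 360.000 ms.

360 ms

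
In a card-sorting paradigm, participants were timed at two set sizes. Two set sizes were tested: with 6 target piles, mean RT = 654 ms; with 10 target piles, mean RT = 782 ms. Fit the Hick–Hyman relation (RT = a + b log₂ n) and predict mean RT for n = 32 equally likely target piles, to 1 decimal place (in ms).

1073.5 ms

Solve the two-equation system in a and b:
  b = (782 − 654) / (log₂ 10 − log₂ 6) = 128 / (3.3219 − 2.5850) = 173.685 ms/bit
  a = 654 − 173.685 × 2.5850 = 205.030 ms
Then RT(32) = 205.030 + 173.685 × log₂ 32 = 205.030 + 173.685 × 5 ≈ 1073.456 ms.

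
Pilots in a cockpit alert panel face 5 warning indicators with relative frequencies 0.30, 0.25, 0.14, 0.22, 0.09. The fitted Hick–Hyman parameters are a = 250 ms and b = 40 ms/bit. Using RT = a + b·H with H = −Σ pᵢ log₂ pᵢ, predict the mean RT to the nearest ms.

338 ms

Entropy contributions −pᵢ log₂ pᵢ: 0.5211, 0.5000, 0.3971, 0.4806, 0.3127; sum H = 2.2114 bits.
RT = a + bH = 250 + 40·2.2114 = 338.46 ms.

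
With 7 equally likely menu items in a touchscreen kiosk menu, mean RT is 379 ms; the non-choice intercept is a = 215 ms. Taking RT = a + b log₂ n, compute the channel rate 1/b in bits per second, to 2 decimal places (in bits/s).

17.12 bits/s

b = (379 − 215)/log₂ 7 = 164/2.8074 = 58.418 ms per bit = 0.05842 s/bit; the reciprocal is 17.118 bits/s.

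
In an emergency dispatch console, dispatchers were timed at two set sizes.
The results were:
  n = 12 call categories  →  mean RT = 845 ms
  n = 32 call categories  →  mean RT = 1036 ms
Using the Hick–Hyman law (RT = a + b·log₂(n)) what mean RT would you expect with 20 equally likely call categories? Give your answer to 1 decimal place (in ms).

944.5 ms

Fit slope and intercept:
  b = (1036 − 845) / (log₂ 32 − log₂ 12) = 191 / (5 − 3.5850) = 134.979 ms/bit
  a = 845 − 134.979 × 3.5850 = 361.106 ms
Then RT(20) = 361.106 + 134.979 × log₂ 20 = 361.106 + 134.979 × 4.3219 ≈ 944.475 ms.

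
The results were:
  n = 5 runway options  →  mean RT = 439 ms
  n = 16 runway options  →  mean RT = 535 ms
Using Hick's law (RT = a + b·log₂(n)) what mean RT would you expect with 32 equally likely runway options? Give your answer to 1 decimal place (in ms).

592.2 ms

With log₂ n on the abscissa the relation is linear; from the two conditions:
  b = (535 − 439) / (log₂ 16 − log₂ 5) = 96 / (4 − 2.3219) = 57.209 ms/bit
  a = 439 − 57.209 × 2.3219 = 306.166 ms
Then RT(32) = 306.166 + 57.209 × log₂ 32 = 306.166 + 57.209 × 5 ≈ 592.209 ms.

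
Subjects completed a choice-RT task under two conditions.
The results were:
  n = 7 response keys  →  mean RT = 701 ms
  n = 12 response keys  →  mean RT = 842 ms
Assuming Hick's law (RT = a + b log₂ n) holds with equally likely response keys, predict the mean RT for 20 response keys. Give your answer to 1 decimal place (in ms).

Solve the two-equation system in a and b:
  b = (842 − 701) / (log₂ 12 − log₂ 7) = 141 / (3.5850 − 2.8074) = 181.325 ms/bit
  a = 701 − 181.325 × 2.8074 = 191.955 ms
Then RT(20) = 191.955 + 181.325 × log₂ 20 = 191.955 + 181.325 × 4.3219 ≈ 975.631 ms.

975.6 ms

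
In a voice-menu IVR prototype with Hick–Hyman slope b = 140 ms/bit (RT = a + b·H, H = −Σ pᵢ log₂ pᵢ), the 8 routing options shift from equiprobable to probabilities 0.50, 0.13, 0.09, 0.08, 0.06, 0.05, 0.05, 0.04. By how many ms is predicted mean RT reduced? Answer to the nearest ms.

Equiprobable entropy H₀ = log₂ 8 = 3.0000 bits.
Skewed entropy H = −Σ pᵢ log₂ pᵢ = 2.3483 bits.
ΔRT = b·(H₀ − H) = 140 × 0.6517 = 91.24 ms.

91 ms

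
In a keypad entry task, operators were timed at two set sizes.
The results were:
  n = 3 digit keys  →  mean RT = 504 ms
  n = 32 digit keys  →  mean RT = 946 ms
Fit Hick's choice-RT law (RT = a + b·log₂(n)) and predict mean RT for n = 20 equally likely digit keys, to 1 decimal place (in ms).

Solve the two-equation system in a and b:
  b = (946 − 504) / (log₂ 32 − log₂ 3) = 442 / (5 − 1.5850) = 129.428 ms/bit
  a = 504 − 129.428 × 1.5850 = 298.862 ms
Then RT(20) = 298.862 + 129.428 × log₂ 20 = 298.862 + 129.428 × 4.3219 ≈ 858.239 ms.

858.2 ms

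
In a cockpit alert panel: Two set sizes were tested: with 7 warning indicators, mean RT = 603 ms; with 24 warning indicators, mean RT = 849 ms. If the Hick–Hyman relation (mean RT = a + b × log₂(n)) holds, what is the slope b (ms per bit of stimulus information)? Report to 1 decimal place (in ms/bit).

138.4 ms/bit

Slope: b = (849 − 603) / (log₂ 24 − log₂ 7) = 246/1.7776 = 138.388 ms/bit.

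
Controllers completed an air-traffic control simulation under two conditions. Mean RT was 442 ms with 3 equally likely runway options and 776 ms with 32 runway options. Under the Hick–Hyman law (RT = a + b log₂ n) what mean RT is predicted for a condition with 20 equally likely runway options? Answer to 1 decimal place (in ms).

With log₂ n on the abscissa the relation is linear; from the two conditions:
  b = (776 − 442) / (log₂ 32 − log₂ 3) = 334 / (5 − 1.5850) = 97.803 ms/bit
  a = 442 − 97.803 × 1.5850 = 286.986 ms
Then RT(20) = 286.986 + 97.803 × log₂ 20 = 286.986 + 97.803 × 4.3219 ≈ 709.683 ms.

709.7 ms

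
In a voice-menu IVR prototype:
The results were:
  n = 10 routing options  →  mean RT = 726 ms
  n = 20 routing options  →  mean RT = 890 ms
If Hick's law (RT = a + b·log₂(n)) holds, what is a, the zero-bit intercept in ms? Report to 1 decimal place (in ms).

181.2 ms

Slope: b = (890 − 726) / (log₂ 20 − log₂ 10) = 164/1.0000 = 164.000 ms/bit.
Intercept: a = 726 − 164.000·log₂(10) = 181.204 ms.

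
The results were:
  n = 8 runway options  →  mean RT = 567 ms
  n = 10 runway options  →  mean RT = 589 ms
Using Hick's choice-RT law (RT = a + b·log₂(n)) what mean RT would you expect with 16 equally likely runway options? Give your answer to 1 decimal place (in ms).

635.3 ms

Solve the two-equation system in a and b:
  b = (589 − 567) / (log₂ 10 − log₂ 8) = 22 / (3.3219 − 3) = 68.338 ms/bit
  a = 567 − 68.338 × 3 = 361.985 ms
Then RT(16) = 361.985 + 68.338 × log₂ 16 = 361.985 + 68.338 × 4 ≈ 635.338 ms.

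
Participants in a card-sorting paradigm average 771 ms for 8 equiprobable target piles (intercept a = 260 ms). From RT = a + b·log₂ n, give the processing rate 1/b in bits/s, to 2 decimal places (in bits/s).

Choice component = 771 − 260 = 511 ms over log₂(8) = 3 bits.
b = 511 / 3 = 170.333 ms/bit, so 1/b = 5.871 bits/s.

5.87 bits/s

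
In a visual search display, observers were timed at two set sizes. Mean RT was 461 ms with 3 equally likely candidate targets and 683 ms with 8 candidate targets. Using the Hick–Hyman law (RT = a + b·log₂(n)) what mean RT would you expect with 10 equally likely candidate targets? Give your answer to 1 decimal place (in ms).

RT is linear in log₂ n, so two points fix the line:
  b = (683 − 461) / (log₂ 8 − log₂ 3) = 222 / (3 − 1.5850) = 156.886 ms/bit
  a = 461 − 156.886 × 1.5850 = 212.341 ms
Then RT(10) = 212.341 + 156.886 × log₂ 10 = 212.341 + 156.886 × 3.3219 ≈ 733.506 ms.

733.5 ms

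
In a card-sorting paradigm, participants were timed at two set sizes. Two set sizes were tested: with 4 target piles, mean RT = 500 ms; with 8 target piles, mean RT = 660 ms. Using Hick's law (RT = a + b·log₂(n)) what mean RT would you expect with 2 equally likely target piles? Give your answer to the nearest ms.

340 ms

Fit slope and intercept:
  b = (660 − 500) / (log₂ 8 − log₂ 4) = 160 / (3 − 2) = 160 ms/bit
  a = 500 − 160 × 2 = 180 ms
Then RT(2) = 180 + 160 × log₂ 2 = 180 + 160 × 1 ≈ 340.000 ms.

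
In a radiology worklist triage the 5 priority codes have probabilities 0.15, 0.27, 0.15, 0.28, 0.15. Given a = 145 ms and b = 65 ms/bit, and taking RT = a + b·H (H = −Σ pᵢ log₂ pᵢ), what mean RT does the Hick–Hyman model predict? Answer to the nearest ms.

H = 0.15·log₂(1/0.15) + 0.27·log₂(1/0.27) + 0.15·log₂(1/0.15) + 0.28·log₂(1/0.28) + 0.15·log₂(1/0.15) = 2.2559 bits.
RT = 145 + 65 × 2.2559 = 291.63 ms.

292 ms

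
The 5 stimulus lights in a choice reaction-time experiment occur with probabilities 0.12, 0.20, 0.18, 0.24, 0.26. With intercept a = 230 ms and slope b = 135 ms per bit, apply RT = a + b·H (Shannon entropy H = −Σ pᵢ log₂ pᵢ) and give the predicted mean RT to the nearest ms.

537 ms

Entropy contributions −pᵢ log₂ pᵢ: 0.3671, 0.4644, 0.4453, 0.4941, 0.5053; sum H = 2.2762 bits.
RT = a + bH = 230 + 135·2.2762 = 537.28 ms.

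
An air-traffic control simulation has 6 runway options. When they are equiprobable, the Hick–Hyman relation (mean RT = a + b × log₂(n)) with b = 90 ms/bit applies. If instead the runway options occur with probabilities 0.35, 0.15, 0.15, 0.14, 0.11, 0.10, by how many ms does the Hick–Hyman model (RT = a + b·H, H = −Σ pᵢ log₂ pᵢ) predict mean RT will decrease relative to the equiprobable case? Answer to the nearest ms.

14 ms

Equiprobable entropy H₀ = log₂ 6 = 2.5850 bits.
Skewed entropy H = −Σ pᵢ log₂ pᵢ = 2.4308 bits.
ΔRT = b·(H₀ − H) = 90 × 0.1542 = 13.88 ms.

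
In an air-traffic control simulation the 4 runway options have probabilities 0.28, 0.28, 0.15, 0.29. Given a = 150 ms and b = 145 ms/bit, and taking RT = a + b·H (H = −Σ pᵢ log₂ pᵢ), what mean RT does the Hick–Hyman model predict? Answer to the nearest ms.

Entropy contributions −pᵢ log₂ pᵢ: 0.5142, 0.5142, 0.4105, 0.5179; sum H = 1.9569 bits.
RT = a + bH = 150 + 145·1.9569 = 433.75 ms.

434 ms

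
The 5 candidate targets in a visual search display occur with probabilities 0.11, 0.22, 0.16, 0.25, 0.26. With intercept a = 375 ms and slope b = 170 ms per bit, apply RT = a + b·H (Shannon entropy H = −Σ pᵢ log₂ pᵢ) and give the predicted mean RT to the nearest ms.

Entropy contributions −pᵢ log₂ pᵢ: 0.3503, 0.4806, 0.4230, 0.5000, 0.5053; sum H = 2.2592 bits.
RT = a + bH = 375 + 170·2.2592 = 759.06 ms.

759 ms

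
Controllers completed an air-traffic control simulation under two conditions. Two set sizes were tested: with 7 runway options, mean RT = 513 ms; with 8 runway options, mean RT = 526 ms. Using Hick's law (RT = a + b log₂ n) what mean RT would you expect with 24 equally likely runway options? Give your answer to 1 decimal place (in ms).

Solve the two-equation system in a and b:
  b = (526 − 513) / (log₂ 8 − log₂ 7) = 13 / (3 − 2.8074) = 67.482 ms/bit
  a = 513 − 67.482 × 2.8074 = 323.555 ms
Then RT(24) = 323.555 + 67.482 × log₂ 24 = 323.555 + 67.482 × 4.5850 ≈ 632.956 ms.

633.0 ms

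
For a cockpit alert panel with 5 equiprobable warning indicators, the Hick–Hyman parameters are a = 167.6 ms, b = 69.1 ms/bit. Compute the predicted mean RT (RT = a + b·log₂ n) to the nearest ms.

log₂(5) = 2.3219 bits, so RT = 167.6 + 69.1 × 2.3219 ≈ 328.045 ms.

328 ms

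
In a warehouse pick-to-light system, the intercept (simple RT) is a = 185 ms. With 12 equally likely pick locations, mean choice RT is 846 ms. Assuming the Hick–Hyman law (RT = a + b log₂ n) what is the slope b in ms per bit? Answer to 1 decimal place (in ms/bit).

log₂(12) = 3.5850 bits.
b = (RT − a)/log₂ n = (846 − 185) / 3.5850 = 184.381 ms/bit.

184.4 ms/bit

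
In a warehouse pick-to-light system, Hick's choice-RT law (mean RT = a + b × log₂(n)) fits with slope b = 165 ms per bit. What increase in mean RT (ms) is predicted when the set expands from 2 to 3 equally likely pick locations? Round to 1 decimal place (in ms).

96.5 ms

Only the slope matters, since a is common to both: ΔRT = b·log₂(n₂/n₁).
log₂(3) − log₂(2) = 1.5850 − 1 = 0.5850.
ΔRT = 165 × 0.5850 = 96.519 ms.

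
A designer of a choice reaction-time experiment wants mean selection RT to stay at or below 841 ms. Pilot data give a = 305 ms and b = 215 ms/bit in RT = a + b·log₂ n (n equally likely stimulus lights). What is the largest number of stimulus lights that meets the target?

Information budget: (841 − 305)/215 = 2.4930 bits, so n ≤ 2^2.4930 = 5.630 → at most 5.

5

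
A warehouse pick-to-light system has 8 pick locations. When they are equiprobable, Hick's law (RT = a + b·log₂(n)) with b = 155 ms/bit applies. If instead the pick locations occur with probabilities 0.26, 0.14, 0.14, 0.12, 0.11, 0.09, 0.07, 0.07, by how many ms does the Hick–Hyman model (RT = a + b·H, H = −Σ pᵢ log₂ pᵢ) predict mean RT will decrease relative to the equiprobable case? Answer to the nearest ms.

21 ms

The RT saving is b·ΔH. Equiprobable H₀ = log₂(8) = 3.0000 bits; with the given probabilities H = 2.8666 bits.
b·(H₀ − H) = 155 × (3.0000 − 2.8666) = 20.67 ms.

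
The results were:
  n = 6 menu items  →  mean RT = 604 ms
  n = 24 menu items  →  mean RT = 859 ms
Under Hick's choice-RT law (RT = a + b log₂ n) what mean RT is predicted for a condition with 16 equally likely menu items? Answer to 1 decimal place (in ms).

784.4 ms

With log₂ n on the abscissa the relation is linear; from the two conditions:
  b = (859 − 604) / (log₂ 24 − log₂ 6) = 255 / (4.5850 − 2.5850) = 127.500 ms/bit
  a = 604 − 127.500 × 2.5850 = 274.417 ms
Then RT(16) = 274.417 + 127.500 × log₂ 16 = 274.417 + 127.500 × 4 ≈ 784.417 ms.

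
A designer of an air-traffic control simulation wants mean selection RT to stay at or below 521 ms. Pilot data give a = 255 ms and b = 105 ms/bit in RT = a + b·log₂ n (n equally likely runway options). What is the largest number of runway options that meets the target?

105·log₂ n ≤ 521 − 255 = 266, giving log₂ n ≤ 2.5333 and n ≤ 5.789. The largest whole number is 5.

5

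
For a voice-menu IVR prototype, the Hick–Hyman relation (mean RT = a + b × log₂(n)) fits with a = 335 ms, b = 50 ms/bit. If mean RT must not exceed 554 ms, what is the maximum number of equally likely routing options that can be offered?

Set 335 + 50·log₂ n ≤ 554 → log₂ n ≤ (554 − 335)/50 = 4.3800.
So n ≤ 2^4.3800 = 20.821; the largest integer n is 20.

20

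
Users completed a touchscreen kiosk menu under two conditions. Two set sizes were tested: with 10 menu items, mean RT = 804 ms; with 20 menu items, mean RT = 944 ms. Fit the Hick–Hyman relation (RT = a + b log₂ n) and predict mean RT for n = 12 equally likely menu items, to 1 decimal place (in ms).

Solve the two-equation system in a and b:
  b = (944 − 804) / (log₂ 20 − log₂ 10) = 140 / (4.3219 − 3.3219) = 140.000 ms/bit
  a = 804 − 140.000 × 3.3219 = 338.930 ms
Then RT(12) = 338.930 + 140.000 × log₂ 12 = 338.930 + 140.000 × 3.5850 ≈ 840.825 ms.

840.8 ms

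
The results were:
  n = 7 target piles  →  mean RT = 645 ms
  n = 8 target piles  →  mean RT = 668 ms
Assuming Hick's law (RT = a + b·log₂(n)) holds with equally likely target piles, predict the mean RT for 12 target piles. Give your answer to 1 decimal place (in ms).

Solve the two-equation system in a and b:
  b = (668 − 645) / (log₂ 8 − log₂ 7) = 23 / (3 − 2.8074) = 119.391 ms/bit
  a = 645 − 119.391 × 2.8074 = 309.828 ms
Then RT(12) = 309.828 + 119.391 × log₂ 12 = 309.828 + 119.391 × 3.5850 ≈ 737.839 ms.

737.8 ms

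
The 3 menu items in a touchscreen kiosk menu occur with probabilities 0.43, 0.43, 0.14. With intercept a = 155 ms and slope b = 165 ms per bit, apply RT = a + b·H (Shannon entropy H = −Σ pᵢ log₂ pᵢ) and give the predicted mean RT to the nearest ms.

Entropy contributions −pᵢ log₂ pᵢ: 0.5236, 0.5236, 0.3971; sum H = 1.4442 bits.
RT = a + bH = 155 + 165·1.4442 = 393.30 ms.

393 ms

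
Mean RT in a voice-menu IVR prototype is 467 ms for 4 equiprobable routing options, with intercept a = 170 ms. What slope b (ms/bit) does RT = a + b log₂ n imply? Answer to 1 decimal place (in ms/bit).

4 alternatives carry log₂ 4 = 2 bits; the choice cost is 467 − 170 = 297 ms, so b = 297/2 = 148.500 ms/bit.

148.5 ms/bit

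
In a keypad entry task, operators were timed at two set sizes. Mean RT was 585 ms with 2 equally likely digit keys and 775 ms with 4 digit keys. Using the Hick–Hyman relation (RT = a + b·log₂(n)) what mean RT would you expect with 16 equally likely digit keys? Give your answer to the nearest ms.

1155 ms

RT is linear in log₂ n, so two points fix the line:
  b = (775 − 585) / (log₂ 4 − log₂ 2) = 190 / (2 − 1) = 190 ms/bit
  a = 585 − 190 × 1 = 395 ms
Then RT(16) = 395 + 190 × log₂ 16 = 395 + 190 × 4 ≈ 1155.000 ms.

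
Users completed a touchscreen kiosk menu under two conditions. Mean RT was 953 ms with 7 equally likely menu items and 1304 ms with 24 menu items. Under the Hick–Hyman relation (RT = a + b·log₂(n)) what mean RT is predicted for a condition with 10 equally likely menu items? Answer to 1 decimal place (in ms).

1054.6 ms

Solve the two-equation system in a and b:
  b = (1304 − 953) / (log₂ 24 − log₂ 7) = 351 / (4.5850 − 2.8074) = 197.456 ms/bit
  a = 953 − 197.456 × 2.8074 = 398.670 ms
Then RT(10) = 398.670 + 197.456 × log₂ 10 = 398.670 + 197.456 × 3.3219 ≈ 1054.606 ms.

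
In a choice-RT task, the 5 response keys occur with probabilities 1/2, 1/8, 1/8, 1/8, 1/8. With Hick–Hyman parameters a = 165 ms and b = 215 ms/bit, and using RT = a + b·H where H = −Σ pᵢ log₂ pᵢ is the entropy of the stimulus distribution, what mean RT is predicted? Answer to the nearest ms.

Each term −pᵢ log₂ pᵢ: 0.5·1 + 0.125·3 + 0.125·3 + 0.125·3 + 0.125·3; summed, H = 2.000 bits.
Mean RT = a + bH = 165 + 215·2.000 = 595.00 ms.

595 ms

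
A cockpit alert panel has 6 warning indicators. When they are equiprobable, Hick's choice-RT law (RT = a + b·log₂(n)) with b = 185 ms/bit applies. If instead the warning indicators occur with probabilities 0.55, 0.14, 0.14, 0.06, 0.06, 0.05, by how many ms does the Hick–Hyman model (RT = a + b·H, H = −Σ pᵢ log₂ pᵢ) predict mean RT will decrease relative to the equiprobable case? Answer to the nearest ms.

113 ms

Equiprobable entropy H₀ = log₂ 6 = 2.5850 bits.
Skewed entropy H = −Σ pᵢ log₂ pᵢ = 1.9718 bits.
ΔRT = b·(H₀ − H) = 185 × 0.6132 = 113.44 ms.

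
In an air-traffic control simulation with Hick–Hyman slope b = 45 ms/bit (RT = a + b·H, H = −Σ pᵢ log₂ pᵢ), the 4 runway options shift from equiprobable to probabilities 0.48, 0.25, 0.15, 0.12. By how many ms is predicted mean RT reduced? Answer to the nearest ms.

Equiprobable entropy H₀ = log₂ 4 = 2.0000 bits.
Skewed entropy H = −Σ pᵢ log₂ pᵢ = 1.7859 bits.
ΔRT = b·(H₀ − H) = 45 × 0.2141 = 9.64 ms.

10 ms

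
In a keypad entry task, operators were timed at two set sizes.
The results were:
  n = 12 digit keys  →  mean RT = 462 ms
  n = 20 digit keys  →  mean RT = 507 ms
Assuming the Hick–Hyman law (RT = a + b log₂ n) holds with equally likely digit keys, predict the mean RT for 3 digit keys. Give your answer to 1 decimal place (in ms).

339.9 ms

Solve the two-equation system in a and b:
  b = (507 − 462) / (log₂ 20 − log₂ 12) = 45 / (4.3219 − 3.5850) = 61.061 ms/bit
  a = 462 − 61.061 × 3.5850 = 243.098 ms
Then RT(3) = 243.098 + 61.061 × log₂ 3 = 243.098 + 61.061 × 1.5850 ≈ 339.878 ms.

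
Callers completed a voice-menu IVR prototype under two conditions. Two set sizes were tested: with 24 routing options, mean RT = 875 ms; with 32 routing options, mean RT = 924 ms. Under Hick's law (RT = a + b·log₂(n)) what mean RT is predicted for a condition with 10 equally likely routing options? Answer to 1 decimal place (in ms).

Solve the two-equation system in a and b:
  b = (924 − 875) / (log₂ 32 − log₂ 24) = 49 / (5 − 4.5850) = 118.062 ms/bit
  a = 875 − 118.062 × 4.5850 = 333.692 ms
Then RT(10) = 333.692 + 118.062 × log₂ 10 = 333.692 + 118.062 × 3.3219 ≈ 725.884 ms.

725.9 ms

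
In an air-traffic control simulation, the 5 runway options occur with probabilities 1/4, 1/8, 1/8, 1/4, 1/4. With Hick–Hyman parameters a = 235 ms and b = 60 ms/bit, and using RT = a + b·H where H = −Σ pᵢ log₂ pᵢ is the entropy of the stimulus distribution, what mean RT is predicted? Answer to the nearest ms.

370 ms

Each term −pᵢ log₂ pᵢ: 0.25·2 + 0.125·3 + 0.125·3 + 0.25·2 + 0.25·2; summed, H = 2.250 bits.
Mean RT = a + bH = 235 + 60·2.250 = 370.00 ms.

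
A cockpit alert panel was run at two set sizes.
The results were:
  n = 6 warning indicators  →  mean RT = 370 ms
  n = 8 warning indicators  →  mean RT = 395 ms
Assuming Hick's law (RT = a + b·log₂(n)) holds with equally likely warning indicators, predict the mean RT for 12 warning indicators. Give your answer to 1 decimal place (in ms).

Solve the two-equation system in a and b:
  b = (395 − 370) / (log₂ 8 − log₂ 6) = 25 / (3 − 2.5850) = 60.236 ms/bit
  a = 370 − 60.236 × 2.5850 = 214.293 ms
Then RT(12) = 214.293 + 60.236 × log₂ 12 = 214.293 + 60.236 × 3.5850 ≈ 430.236 ms.

430.2 ms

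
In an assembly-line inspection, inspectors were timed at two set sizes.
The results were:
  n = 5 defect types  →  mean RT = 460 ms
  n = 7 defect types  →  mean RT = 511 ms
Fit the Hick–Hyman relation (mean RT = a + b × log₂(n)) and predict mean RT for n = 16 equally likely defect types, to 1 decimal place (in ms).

636.3 ms

RT is linear in log₂ n, so two points fix the line:
  b = (511 − 460) / (log₂ 7 − log₂ 5) = 51 / (2.8074 − 2.3219) = 105.062 ms/bit
  a = 460 − 105.062 × 2.3219 = 216.053 ms
Then RT(16) = 216.053 + 105.062 × log₂ 16 = 216.053 + 105.062 × 4 ≈ 636.302 ms.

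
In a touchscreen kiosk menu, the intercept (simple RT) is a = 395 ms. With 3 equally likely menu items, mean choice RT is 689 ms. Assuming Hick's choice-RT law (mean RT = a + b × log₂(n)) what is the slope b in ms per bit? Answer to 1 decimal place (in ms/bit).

log₂(3) = 1.5850 bits.
b = (RT − a)/log₂ n = (689 − 395) / 1.5850 = 185.493 ms/bit.

185.5 ms/bit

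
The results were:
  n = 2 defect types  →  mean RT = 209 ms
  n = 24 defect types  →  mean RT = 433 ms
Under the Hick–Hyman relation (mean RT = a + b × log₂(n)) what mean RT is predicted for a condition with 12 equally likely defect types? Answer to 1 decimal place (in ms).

RT is linear in log₂ n, so two points fix the line:
  b = (433 − 209) / (log₂ 24 − log₂ 2) = 224 / (4.5850 − 1) = 62.483 ms/bit
  a = 209 − 62.483 × 1 = 146.517 ms
Then RT(12) = 146.517 + 62.483 × log₂ 12 = 146.517 + 62.483 × 3.5850 ≈ 370.517 ms.

370.5 ms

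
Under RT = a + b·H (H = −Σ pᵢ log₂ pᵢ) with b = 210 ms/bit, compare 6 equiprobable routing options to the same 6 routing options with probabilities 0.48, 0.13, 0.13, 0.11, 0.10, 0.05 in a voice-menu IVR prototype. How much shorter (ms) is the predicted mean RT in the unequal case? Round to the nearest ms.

The RT saving is b·ΔH. Equiprobable H₀ = log₂(6) = 2.5850 bits; with the given probabilities H = 2.1721 bits.
b·(H₀ − H) = 210 × (2.5850 − 2.1721) = 86.69 ms.

87 ms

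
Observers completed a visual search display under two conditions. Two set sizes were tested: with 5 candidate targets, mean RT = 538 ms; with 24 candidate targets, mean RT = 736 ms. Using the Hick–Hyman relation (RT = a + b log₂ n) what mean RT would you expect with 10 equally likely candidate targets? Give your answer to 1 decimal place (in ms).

Fit slope and intercept:
  b = (736 − 538) / (log₂ 24 − log₂ 5) = 198 / (4.5850 − 2.3219) = 87.493 ms/bit
  a = 538 − 87.493 × 2.3219 = 334.847 ms
Then RT(10) = 334.847 + 87.493 × log₂ 10 = 334.847 + 87.493 × 3.3219 ≈ 625.493 ms.

625.5 ms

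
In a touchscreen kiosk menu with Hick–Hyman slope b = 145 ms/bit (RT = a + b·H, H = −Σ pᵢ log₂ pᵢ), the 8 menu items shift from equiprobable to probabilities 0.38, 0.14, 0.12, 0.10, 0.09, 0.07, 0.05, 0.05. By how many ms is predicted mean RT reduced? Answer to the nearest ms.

52 ms

Equiprobable entropy H₀ = log₂ 8 = 3.0000 bits.
Skewed entropy H = −Σ pᵢ log₂ pᵢ = 2.6402 bits.
ΔRT = b·(H₀ − H) = 145 × 0.3598 = 52.17 ms.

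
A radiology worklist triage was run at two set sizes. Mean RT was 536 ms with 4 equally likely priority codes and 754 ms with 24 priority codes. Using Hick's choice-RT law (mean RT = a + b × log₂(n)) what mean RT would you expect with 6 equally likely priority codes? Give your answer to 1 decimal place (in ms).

585.3 ms

Solve the two-equation system in a and b:
  b = (754 − 536) / (log₂ 24 − log₂ 4) = 218 / (4.5850 − 2) = 84.334 ms/bit
  a = 536 − 84.334 × 2 = 367.332 ms
Then RT(6) = 367.332 + 84.334 × log₂ 6 = 367.332 + 84.334 × 2.5850 ≈ 585.332 ms.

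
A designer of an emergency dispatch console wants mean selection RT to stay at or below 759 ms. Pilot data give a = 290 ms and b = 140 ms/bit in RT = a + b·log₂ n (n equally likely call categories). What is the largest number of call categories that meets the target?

10

140·log₂ n ≤ 759 − 290 = 469, giving log₂ n ≤ 3.3500 and n ≤ 10.196. The largest whole number is 10.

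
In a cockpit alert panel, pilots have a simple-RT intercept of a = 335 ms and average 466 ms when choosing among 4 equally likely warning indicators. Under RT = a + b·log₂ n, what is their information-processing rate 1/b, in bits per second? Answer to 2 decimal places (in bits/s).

Choice component = 466 − 335 = 131 ms over log₂(4) = 2 bits.
b = 131 / 2 = 65.500 ms/bit, so 1/b = 15.267 bits/s.

15.27 bits/s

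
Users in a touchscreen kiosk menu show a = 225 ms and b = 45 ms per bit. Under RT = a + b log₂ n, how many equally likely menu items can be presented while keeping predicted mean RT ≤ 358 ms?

Set 225 + 45·log₂ n ≤ 358 → log₂ n ≤ (358 − 225)/45 = 2.9556.
So n ≤ 2^2.9556 = 7.757; the largest integer n is 7.

7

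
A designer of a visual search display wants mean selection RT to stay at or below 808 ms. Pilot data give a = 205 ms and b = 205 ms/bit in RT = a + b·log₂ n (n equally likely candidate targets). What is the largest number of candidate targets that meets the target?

7

Set 205 + 205·log₂ n ≤ 808 → log₂ n ≤ (808 − 205)/205 = 2.9415.
So n ≤ 2^2.9415 = 7.682; the largest integer n is 7.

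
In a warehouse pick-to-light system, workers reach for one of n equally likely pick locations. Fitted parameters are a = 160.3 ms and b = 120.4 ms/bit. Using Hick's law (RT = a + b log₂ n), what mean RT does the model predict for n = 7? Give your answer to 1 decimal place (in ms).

log₂(7) = 2.8074 bits, so RT = 160.3 + 120.4 × 2.8074 ≈ 498.306 ms.

498.3 ms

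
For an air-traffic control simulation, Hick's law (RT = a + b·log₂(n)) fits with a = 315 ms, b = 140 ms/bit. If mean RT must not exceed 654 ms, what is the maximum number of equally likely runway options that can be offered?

140·log₂ n ≤ 654 − 315 = 339, giving log₂ n ≤ 2.4214 and n ≤ 5.357. The largest whole number is 5.

5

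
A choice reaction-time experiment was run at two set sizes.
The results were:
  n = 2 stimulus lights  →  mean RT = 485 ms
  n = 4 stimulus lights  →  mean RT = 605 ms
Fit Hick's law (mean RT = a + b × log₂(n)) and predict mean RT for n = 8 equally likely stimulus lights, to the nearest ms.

With log₂ n on the abscissa the relation is linear; from the two conditions:
  b = (605 − 485) / (log₂ 4 − log₂ 2) = 120 / (2 − 1) = 120 ms/bit
  a = 485 − 120 × 1 = 365 ms
Then RT(8) = 365 + 120 × log₂ 8 = 365 + 120 × 3 ≈ 725.000 ms.

725 ms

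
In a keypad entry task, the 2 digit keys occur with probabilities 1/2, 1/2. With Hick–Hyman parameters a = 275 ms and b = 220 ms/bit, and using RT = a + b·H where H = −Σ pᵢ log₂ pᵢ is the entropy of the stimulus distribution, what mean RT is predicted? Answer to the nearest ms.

495 ms

Each term −pᵢ log₂ pᵢ: 0.5·1 + 0.5·1; summed, H = 1.000 bits.
Mean RT = a + bH = 275 + 220·1.000 = 495.00 ms.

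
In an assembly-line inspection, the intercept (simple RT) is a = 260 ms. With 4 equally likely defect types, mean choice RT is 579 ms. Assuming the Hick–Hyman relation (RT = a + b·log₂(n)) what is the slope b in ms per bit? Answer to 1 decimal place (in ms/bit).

159.5 ms/bit

b = (579 − 260) / log₂(4) = 319 / 2 = 159.500 ms/bit.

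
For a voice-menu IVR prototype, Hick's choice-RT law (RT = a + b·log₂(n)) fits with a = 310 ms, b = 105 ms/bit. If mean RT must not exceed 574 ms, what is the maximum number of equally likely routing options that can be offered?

5

105·log₂ n ≤ 574 − 310 = 264, giving log₂ n ≤ 2.5143 and n ≤ 5.713. The largest whole number is 5.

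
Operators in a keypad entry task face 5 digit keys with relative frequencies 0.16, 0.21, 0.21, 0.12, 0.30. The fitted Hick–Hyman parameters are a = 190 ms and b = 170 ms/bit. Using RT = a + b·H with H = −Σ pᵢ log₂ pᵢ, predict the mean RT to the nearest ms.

Entropy contributions −pᵢ log₂ pᵢ: 0.4230, 0.4728, 0.4728, 0.3671, 0.5211; sum H = 2.2568 bits.
RT = a + bH = 190 + 170·2.2568 = 573.66 ms.

574 ms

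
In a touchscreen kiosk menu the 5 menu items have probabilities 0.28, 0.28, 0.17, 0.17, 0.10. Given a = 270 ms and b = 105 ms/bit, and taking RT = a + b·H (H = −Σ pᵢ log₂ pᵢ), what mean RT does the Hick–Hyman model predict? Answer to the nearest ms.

504 ms

Entropy contributions −pᵢ log₂ pᵢ: 0.5142, 0.5142, 0.4346, 0.4346, 0.3322; sum H = 2.2298 bits.
RT = a + bH = 270 + 105·2.2298 = 504.13 ms.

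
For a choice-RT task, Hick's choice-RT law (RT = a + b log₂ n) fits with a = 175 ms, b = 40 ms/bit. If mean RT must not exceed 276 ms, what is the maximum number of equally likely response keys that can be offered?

Set 175 + 40·log₂ n ≤ 276 → log₂ n ≤ (276 − 175)/40 = 2.5250.
So n ≤ 2^2.5250 = 5.756; the largest integer n is 5.

5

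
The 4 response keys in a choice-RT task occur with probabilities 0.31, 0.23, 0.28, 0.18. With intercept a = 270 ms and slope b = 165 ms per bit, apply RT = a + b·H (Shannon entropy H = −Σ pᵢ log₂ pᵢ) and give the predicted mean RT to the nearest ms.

Entropy contributions −pᵢ log₂ pᵢ: 0.5238, 0.4877, 0.5142, 0.4453; sum H = 1.9710 bits.
RT = a + bH = 270 + 165·1.9710 = 595.21 ms.

595 ms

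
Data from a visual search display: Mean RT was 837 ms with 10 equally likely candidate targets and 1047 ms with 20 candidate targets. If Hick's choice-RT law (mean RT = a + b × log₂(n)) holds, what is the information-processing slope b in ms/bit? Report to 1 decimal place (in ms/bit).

210.0 ms/bit

b = (RT₂ − RT₁)/(log₂ n₂ − log₂ n₁) = (1047 − 837)/(4.3219 − 3.3219) = 210.000 ms/bit.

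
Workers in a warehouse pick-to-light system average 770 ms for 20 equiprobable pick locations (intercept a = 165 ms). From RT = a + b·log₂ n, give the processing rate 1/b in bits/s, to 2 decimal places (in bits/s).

Choice component = 770 − 165 = 605 ms over log₂(20) = 4.3219 bits.
b = 605 / 4.3219 = 139.984 ms/bit, so 1/b = 7.144 bits/s.

7.14 bits/s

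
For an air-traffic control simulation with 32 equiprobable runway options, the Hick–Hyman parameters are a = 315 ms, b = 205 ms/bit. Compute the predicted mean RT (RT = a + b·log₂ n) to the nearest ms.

log₂(32) = 5 bits, so RT = 315 + 205 × 5 ≈ 1340.000 ms.

1340 ms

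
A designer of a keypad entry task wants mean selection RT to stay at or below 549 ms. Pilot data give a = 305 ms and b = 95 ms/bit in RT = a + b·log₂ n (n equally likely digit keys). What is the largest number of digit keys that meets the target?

5

Information budget: (549 − 305)/95 = 2.5684 bits, so n ≤ 2^2.5684 = 5.932 → at most 5.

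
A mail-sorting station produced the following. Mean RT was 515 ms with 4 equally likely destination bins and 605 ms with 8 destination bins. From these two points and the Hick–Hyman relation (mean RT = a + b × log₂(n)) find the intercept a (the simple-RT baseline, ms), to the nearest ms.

335 ms

The slope on a log₂ axis is (605 − 515) / (3 − 2) = 90 ms/bit.
a = RT₁ − b·log₂ n₁ = 515 − 90 × 2 = 335.000 ms.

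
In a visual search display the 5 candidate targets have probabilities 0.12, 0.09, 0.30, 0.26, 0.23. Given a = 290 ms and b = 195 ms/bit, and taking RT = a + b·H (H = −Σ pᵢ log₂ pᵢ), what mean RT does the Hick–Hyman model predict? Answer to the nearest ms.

Entropy contributions −pᵢ log₂ pᵢ: 0.3671, 0.3127, 0.5211, 0.5053, 0.4877; sum H = 2.1938 bits.
RT = a + bH = 290 + 195·2.1938 = 717.78 ms.

718 ms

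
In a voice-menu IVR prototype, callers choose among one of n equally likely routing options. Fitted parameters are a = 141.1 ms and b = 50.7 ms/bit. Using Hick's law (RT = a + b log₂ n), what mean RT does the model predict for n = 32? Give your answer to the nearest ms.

395 ms

log₂(32) = 5 bits, so RT = 141.1 + 50.7 × 5 ≈ 394.600 ms.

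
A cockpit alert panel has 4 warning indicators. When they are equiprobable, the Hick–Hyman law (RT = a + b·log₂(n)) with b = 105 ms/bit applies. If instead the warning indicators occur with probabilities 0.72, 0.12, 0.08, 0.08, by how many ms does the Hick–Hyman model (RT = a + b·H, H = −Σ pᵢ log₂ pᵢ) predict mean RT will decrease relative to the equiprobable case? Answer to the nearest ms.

The RT saving is b·ΔH. Equiprobable H₀ = log₂(4) = 2.0000 bits; with the given probabilities H = 1.2913 bits.
b·(H₀ − H) = 105 × (2.0000 − 1.2913) = 74.41 ms.

74 ms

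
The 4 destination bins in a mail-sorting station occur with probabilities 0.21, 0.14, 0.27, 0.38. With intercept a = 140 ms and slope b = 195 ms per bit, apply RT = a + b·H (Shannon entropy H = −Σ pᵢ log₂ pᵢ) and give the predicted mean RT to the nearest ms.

513 ms

H = 0.21·log₂(1/0.21) + 0.14·log₂(1/0.14) + 0.27·log₂(1/0.27) + 0.38·log₂(1/0.38) = 1.9104 bits.
RT = 140 + 195 × 1.9104 = 512.53 ms.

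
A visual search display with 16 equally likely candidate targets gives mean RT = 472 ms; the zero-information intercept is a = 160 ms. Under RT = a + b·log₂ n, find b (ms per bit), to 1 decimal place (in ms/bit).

78.0 ms/bit

b = (472 − 160) / log₂(16) = 312 / 4 = 78.000 ms/bit.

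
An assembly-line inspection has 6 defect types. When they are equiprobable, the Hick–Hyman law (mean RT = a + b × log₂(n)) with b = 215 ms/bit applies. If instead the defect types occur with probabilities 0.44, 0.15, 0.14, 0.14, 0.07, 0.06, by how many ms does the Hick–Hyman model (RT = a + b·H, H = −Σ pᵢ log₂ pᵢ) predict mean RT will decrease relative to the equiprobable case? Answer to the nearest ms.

Equiprobable entropy H₀ = log₂ 6 = 2.5850 bits.
Skewed entropy H = −Σ pᵢ log₂ pᵢ = 2.2380 bits.
ΔRT = b·(H₀ − H) = 215 × 0.3470 = 74.60 ms.

75 ms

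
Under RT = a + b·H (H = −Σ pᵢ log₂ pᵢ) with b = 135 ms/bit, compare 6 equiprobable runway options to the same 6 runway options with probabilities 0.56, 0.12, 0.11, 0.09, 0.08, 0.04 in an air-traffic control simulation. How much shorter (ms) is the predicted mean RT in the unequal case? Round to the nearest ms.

82 ms

Equiprobable entropy H₀ = log₂ 6 = 2.5850 bits.
Skewed entropy H = −Σ pᵢ log₂ pᵢ = 1.9757 bits.
ΔRT = b·(H₀ − H) = 135 × 0.6093 = 82.25 ms.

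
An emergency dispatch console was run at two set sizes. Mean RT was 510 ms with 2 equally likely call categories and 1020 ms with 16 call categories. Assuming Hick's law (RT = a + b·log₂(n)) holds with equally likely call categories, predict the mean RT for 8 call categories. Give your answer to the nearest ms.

850 ms

With log₂ n on the abscissa the relation is linear; from the two conditions:
  b = (1020 − 510) / (log₂ 16 − log₂ 2) = 510 / (4 − 1) = 170 ms/bit
  a = 510 − 170 × 1 = 340 ms
Then RT(8) = 340 + 170 × log₂ 8 = 340 + 170 × 3 ≈ 850.000 ms.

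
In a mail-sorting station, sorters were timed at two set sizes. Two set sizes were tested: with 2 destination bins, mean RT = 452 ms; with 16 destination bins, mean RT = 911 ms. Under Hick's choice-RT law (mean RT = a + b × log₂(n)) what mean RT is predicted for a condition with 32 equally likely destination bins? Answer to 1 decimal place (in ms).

RT is linear in log₂ n, so two points fix the line:
  b = (911 − 452) / (log₂ 16 − log₂ 2) = 459 / (4 − 1) = 153.000 ms/bit
  a = 452 − 153.000 × 1 = 299.000 ms
Then RT(32) = 299.000 + 153.000 × log₂ 32 = 299.000 + 153.000 × 5 ≈ 1064.000 ms.

1064.0 ms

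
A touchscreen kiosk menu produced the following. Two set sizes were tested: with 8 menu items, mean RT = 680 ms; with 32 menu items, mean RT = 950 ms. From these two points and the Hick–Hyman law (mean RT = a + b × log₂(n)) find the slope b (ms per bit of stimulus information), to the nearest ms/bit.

135 ms/bit

The slope on a log₂ axis is (950 − 680) / (5 − 3) = 135 ms/bit.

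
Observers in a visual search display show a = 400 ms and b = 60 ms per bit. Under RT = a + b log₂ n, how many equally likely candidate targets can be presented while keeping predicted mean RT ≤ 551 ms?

Information budget: (551 − 400)/60 = 2.5167 bits, so n ≤ 2^2.5167 = 5.723 → at most 5.

5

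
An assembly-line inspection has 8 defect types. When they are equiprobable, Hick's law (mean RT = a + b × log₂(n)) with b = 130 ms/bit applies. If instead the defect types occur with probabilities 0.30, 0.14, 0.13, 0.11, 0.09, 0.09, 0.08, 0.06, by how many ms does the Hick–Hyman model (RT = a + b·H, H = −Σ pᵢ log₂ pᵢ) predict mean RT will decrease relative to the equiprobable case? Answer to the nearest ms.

Equiprobable entropy H₀ = log₂ 8 = 3.0000 bits.
Skewed entropy H = −Σ pᵢ log₂ pᵢ = 2.8115 bits.
ΔRT = b·(H₀ − H) = 130 × 0.1885 = 24.51 ms.

25 ms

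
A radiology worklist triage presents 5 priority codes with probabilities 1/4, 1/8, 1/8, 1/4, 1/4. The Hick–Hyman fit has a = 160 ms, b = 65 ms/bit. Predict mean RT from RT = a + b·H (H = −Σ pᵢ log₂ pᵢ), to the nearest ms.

H = −Σ pᵢ log₂ pᵢ = 0.25·2 + 0.125·3 + 0.125·3 + 0.25·2 + 0.25·2 = 2.250 bits.
RT = 160 + 65 × 2.250 = 306.25 ms.

306 ms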